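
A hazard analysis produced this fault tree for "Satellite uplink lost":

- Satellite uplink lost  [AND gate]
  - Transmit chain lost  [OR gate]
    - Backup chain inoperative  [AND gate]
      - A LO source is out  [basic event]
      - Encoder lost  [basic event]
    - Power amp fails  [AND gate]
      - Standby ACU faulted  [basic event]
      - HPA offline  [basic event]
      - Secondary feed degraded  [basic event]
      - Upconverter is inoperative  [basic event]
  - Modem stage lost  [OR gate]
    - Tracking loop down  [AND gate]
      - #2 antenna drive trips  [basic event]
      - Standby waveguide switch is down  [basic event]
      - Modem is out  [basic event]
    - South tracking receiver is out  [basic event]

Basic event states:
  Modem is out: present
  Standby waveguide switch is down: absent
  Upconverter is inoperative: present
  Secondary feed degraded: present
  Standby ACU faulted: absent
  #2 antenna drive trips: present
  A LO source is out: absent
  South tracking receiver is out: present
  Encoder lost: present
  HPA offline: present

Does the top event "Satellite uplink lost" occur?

No

Backup chain inoperative [AND]: A LO source is out=not, Encoder lost=occurs → not all inputs occur → does not occur.
Power amp fails [AND]: Standby ACU faulted=not, HPA offline=occurs, Secondary feed degraded=occurs, Upconverter is inoperative=occurs → not all inputs occur → does not occur.
Transmit chain lost [OR]: Backup chain inoperative=not, Power amp fails=not → no input occurs → does not occur.
Tracking loop down [AND]: #2 antenna drive trips=occurs, Standby waveguide switch is down=not, Modem is out=occurs → not all inputs occur → does not occur.
Modem stage lost [OR]: Tracking loop down=not, South tracking receiver is out=occurs → at least one input occurs → occurs.
Satellite uplink lost [AND]: Transmit chain lost=not, Modem stage lost=occurs → not all inputs occur → does not occur.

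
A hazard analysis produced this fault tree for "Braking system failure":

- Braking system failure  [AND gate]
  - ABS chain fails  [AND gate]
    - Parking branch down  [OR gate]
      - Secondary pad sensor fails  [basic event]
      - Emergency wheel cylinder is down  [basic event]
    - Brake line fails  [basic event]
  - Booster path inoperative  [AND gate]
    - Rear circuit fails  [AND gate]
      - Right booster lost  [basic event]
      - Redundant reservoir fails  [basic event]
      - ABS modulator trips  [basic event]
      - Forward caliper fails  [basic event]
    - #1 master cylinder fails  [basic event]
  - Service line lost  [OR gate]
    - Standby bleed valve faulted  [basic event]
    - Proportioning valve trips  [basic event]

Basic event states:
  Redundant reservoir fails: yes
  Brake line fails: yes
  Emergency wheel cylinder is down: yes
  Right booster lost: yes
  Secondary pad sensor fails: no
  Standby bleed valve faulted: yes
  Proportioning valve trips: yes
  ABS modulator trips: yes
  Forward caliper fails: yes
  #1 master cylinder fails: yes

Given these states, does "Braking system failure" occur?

Yes

Parking branch down [OR]: Secondary pad sensor fails=not, Emergency wheel cylinder is down=occurs → at least one input occurs → occurs.
ABS chain fails [AND]: Parking branch down=occurs, Brake line fails=occurs → all inputs occur → occurs.
Rear circuit fails [AND]: Right booster lost=occurs, Redundant reservoir fails=occurs, ABS modulator trips=occurs, Forward caliper fails=occurs → all inputs occur → occurs.
Booster path inoperative [AND]: Rear circuit fails=occurs, #1 master cylinder fails=occurs → all inputs occur → occurs.
Service line lost [OR]: Standby bleed valve faulted=occurs, Proportioning valve trips=occurs → at least one input occurs → occurs.
Braking system failure [AND]: ABS chain fails=occurs, Booster path inoperative=occurs, Service line lost=occurs → all inputs occur → occurs.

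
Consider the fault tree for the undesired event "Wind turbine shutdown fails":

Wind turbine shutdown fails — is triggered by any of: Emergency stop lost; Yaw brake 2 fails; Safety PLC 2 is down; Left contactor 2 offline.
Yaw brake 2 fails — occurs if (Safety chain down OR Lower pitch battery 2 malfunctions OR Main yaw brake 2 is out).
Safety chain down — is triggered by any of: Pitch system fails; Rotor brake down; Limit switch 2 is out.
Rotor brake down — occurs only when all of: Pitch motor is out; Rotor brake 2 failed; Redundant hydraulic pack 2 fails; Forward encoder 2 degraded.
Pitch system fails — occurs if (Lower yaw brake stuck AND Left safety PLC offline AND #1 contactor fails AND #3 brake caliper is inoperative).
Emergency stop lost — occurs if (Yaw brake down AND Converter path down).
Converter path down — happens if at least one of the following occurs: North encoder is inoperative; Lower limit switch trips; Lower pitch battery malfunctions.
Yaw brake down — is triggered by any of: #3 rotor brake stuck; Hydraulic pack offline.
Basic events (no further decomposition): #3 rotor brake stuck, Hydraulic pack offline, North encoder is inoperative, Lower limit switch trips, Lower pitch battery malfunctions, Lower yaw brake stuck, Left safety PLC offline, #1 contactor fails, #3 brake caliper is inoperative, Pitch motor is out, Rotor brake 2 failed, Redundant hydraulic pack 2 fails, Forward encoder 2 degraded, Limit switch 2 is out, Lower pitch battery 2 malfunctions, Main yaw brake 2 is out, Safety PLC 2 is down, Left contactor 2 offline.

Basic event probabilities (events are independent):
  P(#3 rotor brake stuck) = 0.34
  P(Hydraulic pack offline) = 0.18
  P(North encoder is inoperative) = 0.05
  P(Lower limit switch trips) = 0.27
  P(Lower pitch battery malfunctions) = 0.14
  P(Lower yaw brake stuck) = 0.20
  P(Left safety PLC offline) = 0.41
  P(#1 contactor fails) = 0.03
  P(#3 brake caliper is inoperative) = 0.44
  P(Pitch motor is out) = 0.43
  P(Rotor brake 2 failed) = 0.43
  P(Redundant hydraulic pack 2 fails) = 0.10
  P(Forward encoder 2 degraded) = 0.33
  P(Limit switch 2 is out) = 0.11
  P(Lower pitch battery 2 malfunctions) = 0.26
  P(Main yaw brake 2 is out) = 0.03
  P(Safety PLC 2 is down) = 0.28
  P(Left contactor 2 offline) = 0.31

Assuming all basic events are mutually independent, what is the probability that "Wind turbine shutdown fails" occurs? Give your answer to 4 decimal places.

0.7432

P(Yaw brake down) [OR] = 1 − (1−0.34) × (1−0.18) = 0.458800
P(Converter path down) [OR] = 1 − (1−0.05) × (1−0.27) × (1−0.14) = 0.403590
P(Emergency stop lost) [AND] = 0.458800 × 0.403590 = 0.185167
P(Pitch system fails) [AND] = 0.20 × 0.41 × 0.03 × 0.44 = 0.001082
P(Rotor brake down) [AND] = 0.43 × 0.43 × 0.10 × 0.33 = 0.006102
P(Safety chain down) [OR] = 1 − (1−0.001082) × (1−0.006102) × (1−0.11) = 0.116388
P(Yaw brake 2 fails) [OR] = 1 − (1−0.116388) × (1−0.26) × (1−0.03) = 0.365743
P(Wind turbine shutdown fails) [OR] = 1 − (1−0.185167) × (1−0.365743) × (1−0.28) × (1−0.31) = 0.743247
Rounded to 4 decimal places: P(Wind turbine shutdown fails) ≈ 0.7432.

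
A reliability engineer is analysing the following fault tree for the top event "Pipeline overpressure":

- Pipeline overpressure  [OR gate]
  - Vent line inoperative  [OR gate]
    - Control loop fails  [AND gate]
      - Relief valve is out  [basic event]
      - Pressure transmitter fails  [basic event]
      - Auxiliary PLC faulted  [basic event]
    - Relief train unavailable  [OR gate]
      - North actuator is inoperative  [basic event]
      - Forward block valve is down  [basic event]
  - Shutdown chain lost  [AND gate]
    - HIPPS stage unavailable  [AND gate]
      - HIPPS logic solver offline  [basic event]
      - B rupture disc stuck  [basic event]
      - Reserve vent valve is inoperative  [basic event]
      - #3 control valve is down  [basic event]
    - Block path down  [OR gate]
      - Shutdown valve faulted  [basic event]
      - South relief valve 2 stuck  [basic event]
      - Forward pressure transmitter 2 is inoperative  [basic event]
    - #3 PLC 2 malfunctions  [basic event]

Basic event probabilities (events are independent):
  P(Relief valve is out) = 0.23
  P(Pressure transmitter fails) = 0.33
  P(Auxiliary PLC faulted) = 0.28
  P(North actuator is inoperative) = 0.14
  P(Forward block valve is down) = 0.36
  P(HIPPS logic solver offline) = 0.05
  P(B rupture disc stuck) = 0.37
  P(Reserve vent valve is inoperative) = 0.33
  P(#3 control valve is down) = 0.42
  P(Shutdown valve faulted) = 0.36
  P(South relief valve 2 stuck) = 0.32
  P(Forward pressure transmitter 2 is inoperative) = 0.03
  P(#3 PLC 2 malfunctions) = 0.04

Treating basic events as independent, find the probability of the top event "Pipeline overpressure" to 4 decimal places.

P(Control loop fails) [AND] = 0.23 × 0.33 × 0.28 = 0.021252
P(Relief train unavailable) [OR] = 1 − (1−0.14) × (1−0.36) = 0.449600
P(Vent line inoperative) [OR] = 1 − (1−0.021252) × (1−0.449600) = 0.461297
P(HIPPS stage unavailable) [AND] = 0.05 × 0.37 × 0.33 × 0.42 = 0.002564
P(Block path down) [OR] = 1 − (1−0.36) × (1−0.32) × (1−0.03) = 0.577856
P(Shutdown chain lost) [AND] = 0.002564 × 0.577856 × 0.04 = 0.000059
P(Pipeline overpressure) [OR] = 1 − (1−0.461297) × (1−0.000059) = 0.461329
Rounded to 4 decimal places: P(Pipeline overpressure) ≈ 0.4613.

0.4613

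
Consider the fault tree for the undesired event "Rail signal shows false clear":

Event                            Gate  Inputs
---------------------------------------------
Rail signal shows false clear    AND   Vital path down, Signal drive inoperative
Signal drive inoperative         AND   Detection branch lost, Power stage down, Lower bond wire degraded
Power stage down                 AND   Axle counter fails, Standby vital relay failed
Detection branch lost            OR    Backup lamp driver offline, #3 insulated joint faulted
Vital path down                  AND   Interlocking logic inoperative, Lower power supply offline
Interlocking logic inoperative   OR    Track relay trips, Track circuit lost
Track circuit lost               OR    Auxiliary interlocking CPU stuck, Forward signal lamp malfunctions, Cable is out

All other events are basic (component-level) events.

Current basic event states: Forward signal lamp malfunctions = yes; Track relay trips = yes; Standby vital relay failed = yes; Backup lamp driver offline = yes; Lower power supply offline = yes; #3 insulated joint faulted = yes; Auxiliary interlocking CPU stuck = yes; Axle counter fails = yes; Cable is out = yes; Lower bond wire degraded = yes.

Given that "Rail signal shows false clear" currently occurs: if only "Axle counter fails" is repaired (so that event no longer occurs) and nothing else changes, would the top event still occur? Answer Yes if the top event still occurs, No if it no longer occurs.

Counterfactual: set "Axle counter fails" to not occurred.
Track circuit lost [OR]: Auxiliary interlocking CPU stuck=occurs, Forward signal lamp malfunctions=occurs, Cable is out=occurs → at least one input occurs → occurs.
Interlocking logic inoperative [OR]: Track relay trips=occurs, Track circuit lost=occurs → at least one input occurs → occurs.
Vital path down [AND]: Interlocking logic inoperative=occurs, Lower power supply offline=occurs → all inputs occur → occurs.
Detection branch lost [OR]: Backup lamp driver offline=occurs, #3 insulated joint faulted=occurs → at least one input occurs → occurs.
Power stage down [AND]: Axle counter fails=not, Standby vital relay failed=occurs → not all inputs occur → does not occur.
Signal drive inoperative [AND]: Detection branch lost=occurs, Power stage down=not, Lower bond wire degraded=occurs → not all inputs occur → does not occur.
Rail signal shows false clear [AND]: Vital path down=occurs, Signal drive inoperative=not → not all inputs occur → does not occur.

No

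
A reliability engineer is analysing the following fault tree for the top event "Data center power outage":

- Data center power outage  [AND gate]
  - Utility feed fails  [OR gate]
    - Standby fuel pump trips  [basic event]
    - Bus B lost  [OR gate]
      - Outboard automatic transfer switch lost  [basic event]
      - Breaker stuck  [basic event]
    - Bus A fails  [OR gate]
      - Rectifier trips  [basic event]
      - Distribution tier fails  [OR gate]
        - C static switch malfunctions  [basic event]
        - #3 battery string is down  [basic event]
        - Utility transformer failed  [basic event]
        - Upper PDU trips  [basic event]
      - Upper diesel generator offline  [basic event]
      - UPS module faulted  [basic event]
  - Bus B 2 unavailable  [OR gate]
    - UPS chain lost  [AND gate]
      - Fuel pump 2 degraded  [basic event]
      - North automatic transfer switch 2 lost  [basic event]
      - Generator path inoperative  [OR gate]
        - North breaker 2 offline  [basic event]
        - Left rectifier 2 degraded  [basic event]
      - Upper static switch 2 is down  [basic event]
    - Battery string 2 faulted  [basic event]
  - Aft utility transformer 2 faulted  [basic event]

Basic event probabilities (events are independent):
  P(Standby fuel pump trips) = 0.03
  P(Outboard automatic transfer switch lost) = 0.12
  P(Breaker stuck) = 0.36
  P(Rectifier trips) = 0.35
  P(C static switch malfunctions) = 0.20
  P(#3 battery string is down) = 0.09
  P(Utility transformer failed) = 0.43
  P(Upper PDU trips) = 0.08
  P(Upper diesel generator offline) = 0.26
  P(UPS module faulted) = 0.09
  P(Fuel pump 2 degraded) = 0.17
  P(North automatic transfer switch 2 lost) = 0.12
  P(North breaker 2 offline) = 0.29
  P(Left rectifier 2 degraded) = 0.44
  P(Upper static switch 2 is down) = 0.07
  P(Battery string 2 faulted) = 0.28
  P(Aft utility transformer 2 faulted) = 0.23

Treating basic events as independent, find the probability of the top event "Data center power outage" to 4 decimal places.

0.0587

P(Bus B lost) [OR] = 1 − (1−0.12) × (1−0.36) = 0.436800
P(Distribution tier fails) [OR] = 1 − (1−0.20) × (1−0.09) × (1−0.43) × (1−0.08) = 0.618237
P(Bus A fails) [OR] = 1 − (1−0.35) × (1−0.618237) × (1−0.26) × (1−0.09) = 0.832899
P(Utility feed fails) [OR] = 1 − (1−0.03) × (1−0.436800) × (1−0.832899) = 0.908712
P(Generator path inoperative) [OR] = 1 − (1−0.29) × (1−0.44) = 0.602400
P(UPS chain lost) [AND] = 0.17 × 0.12 × 0.602400 × 0.07 = 0.000860
P(Bus B 2 unavailable) [OR] = 1 − (1−0.000860) × (1−0.28) = 0.280619
P(Data center power outage) [AND] = 0.908712 × 0.280619 × 0.23 = 0.058650
Rounded to 4 decimal places: P(Data center power outage) ≈ 0.0587.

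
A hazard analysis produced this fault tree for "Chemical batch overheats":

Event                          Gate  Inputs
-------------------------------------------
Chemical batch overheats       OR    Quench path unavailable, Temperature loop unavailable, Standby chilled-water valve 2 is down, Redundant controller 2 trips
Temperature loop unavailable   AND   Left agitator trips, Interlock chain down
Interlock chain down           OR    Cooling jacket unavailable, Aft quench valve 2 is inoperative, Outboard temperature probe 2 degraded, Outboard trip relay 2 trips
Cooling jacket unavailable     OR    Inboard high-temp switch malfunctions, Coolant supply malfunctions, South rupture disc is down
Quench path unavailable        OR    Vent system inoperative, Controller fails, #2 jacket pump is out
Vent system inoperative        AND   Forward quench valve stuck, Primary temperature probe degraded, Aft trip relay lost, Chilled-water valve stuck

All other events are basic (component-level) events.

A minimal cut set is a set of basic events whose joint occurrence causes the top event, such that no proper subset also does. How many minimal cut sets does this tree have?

11

Vent system inoperative [AND]: one cut set from each child combined → 1 × 1 × 1 × 1 = 1 cut set(s).
Quench path unavailable [OR]: union of children's cut sets → 3 cut set(s).
Cooling jacket unavailable [OR]: union of children's cut sets → 3 cut set(s).
Interlock chain down [OR]: union of children's cut sets → 6 cut set(s).
Temperature loop unavailable [AND]: one cut set from each child combined → 1 × 6 = 6 cut set(s).
Chemical batch overheats [OR]: union of children's cut sets → 11 cut set(s).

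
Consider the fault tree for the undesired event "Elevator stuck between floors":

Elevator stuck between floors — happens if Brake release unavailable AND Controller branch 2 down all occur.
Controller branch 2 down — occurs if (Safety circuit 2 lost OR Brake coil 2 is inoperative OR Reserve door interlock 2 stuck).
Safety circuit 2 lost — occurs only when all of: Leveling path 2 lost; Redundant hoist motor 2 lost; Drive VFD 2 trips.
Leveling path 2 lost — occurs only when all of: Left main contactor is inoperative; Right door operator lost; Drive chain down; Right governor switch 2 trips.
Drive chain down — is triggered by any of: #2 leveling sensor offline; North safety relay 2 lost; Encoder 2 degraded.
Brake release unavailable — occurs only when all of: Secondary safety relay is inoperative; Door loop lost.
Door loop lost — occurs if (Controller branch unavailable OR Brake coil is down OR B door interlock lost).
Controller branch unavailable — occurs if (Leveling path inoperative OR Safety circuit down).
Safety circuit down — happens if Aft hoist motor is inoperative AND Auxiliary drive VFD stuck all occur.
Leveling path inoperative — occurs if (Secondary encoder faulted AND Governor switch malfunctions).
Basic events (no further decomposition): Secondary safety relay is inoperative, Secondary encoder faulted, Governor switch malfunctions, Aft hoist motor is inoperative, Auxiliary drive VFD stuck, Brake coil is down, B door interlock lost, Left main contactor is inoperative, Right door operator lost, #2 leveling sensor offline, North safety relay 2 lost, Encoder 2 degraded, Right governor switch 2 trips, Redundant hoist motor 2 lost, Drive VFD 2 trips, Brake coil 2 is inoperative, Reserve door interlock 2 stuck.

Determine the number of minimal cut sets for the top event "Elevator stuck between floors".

20

Leveling path inoperative [AND]: one cut set from each child combined → 1 × 1 = 1 cut set(s).
Safety circuit down [AND]: one cut set from each child combined → 1 × 1 = 1 cut set(s).
Controller branch unavailable [OR]: union of children's cut sets → 2 cut set(s).
Door loop lost [OR]: union of children's cut sets → 4 cut set(s).
Brake release unavailable [AND]: one cut set from each child combined → 1 × 4 = 4 cut set(s).
Drive chain down [OR]: union of children's cut sets → 3 cut set(s).
Leveling path 2 lost [AND]: one cut set from each child combined → 1 × 1 × 3 × 1 = 3 cut set(s).
Safety circuit 2 lost [AND]: one cut set from each child combined → 3 × 1 × 1 = 3 cut set(s).
Controller branch 2 down [OR]: union of children's cut sets → 5 cut set(s).
Elevator stuck between floors [AND]: one cut set from each child combined → 4 × 5 = 20 cut set(s).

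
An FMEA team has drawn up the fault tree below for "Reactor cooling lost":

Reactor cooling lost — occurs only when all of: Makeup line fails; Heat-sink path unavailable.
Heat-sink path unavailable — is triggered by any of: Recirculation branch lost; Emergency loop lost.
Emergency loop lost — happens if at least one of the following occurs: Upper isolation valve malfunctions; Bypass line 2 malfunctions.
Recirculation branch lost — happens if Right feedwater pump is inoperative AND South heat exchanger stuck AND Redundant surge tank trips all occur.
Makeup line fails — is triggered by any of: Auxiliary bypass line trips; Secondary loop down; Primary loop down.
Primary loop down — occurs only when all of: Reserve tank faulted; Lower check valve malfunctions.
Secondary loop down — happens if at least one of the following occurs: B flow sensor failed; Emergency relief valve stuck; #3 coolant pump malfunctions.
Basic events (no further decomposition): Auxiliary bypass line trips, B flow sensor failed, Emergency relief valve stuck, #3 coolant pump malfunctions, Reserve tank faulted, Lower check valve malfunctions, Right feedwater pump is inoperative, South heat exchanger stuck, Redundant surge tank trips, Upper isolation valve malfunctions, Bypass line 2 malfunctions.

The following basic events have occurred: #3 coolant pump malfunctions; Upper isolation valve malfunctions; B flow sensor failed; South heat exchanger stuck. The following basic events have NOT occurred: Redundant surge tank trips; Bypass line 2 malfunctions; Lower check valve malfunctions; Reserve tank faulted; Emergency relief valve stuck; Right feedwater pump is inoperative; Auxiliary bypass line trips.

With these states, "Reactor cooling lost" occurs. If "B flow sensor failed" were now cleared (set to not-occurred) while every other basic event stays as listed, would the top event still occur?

Counterfactual: set "B flow sensor failed" to not occurred.
Secondary loop down [OR]: B flow sensor failed=not, Emergency relief valve stuck=not, #3 coolant pump malfunctions=occurs → at least one input occurs → occurs.
Primary loop down [AND]: Reserve tank faulted=not, Lower check valve malfunctions=not → not all inputs occur → does not occur.
Makeup line fails [OR]: Auxiliary bypass line trips=not, Secondary loop down=occurs, Primary loop down=not → at least one input occurs → occurs.
Recirculation branch lost [AND]: Right feedwater pump is inoperative=not, South heat exchanger stuck=occurs, Redundant surge tank trips=not → not all inputs occur → does not occur.
Emergency loop lost [OR]: Upper isolation valve malfunctions=occurs, Bypass line 2 malfunctions=not → at least one input occurs → occurs.
Heat-sink path unavailable [OR]: Recirculation branch lost=not, Emergency loop lost=occurs → at least one input occurs → occurs.
Reactor cooling lost [AND]: Makeup line fails=occurs, Heat-sink path unavailable=occurs → all inputs occur → occurs.

Yes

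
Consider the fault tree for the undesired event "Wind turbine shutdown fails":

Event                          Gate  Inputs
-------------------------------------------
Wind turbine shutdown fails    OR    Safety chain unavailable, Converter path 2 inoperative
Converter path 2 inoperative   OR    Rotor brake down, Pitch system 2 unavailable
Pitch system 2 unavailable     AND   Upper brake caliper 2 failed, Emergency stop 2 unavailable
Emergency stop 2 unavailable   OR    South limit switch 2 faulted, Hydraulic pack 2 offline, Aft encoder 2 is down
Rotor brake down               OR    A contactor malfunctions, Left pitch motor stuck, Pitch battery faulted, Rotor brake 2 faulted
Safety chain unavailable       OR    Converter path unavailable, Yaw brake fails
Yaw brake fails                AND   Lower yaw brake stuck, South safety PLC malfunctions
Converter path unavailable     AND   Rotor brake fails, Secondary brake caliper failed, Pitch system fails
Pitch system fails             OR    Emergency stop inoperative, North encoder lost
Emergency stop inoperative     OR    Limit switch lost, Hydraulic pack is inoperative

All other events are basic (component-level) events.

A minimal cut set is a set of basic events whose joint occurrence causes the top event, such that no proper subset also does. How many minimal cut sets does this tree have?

11

Emergency stop inoperative [OR]: union of children's cut sets → 2 cut set(s).
Pitch system fails [OR]: union of children's cut sets → 3 cut set(s).
Converter path unavailable [AND]: one cut set from each child combined → 1 × 1 × 3 = 3 cut set(s).
Yaw brake fails [AND]: one cut set from each child combined → 1 × 1 = 1 cut set(s).
Safety chain unavailable [OR]: union of children's cut sets → 4 cut set(s).
Rotor brake down [OR]: union of children's cut sets → 4 cut set(s).
Emergency stop 2 unavailable [OR]: union of children's cut sets → 3 cut set(s).
Pitch system 2 unavailable [AND]: one cut set from each child combined → 1 × 3 = 3 cut set(s).
Converter path 2 inoperative [OR]: union of children's cut sets → 7 cut set(s).
Wind turbine shutdown fails [OR]: union of children's cut sets → 11 cut set(s).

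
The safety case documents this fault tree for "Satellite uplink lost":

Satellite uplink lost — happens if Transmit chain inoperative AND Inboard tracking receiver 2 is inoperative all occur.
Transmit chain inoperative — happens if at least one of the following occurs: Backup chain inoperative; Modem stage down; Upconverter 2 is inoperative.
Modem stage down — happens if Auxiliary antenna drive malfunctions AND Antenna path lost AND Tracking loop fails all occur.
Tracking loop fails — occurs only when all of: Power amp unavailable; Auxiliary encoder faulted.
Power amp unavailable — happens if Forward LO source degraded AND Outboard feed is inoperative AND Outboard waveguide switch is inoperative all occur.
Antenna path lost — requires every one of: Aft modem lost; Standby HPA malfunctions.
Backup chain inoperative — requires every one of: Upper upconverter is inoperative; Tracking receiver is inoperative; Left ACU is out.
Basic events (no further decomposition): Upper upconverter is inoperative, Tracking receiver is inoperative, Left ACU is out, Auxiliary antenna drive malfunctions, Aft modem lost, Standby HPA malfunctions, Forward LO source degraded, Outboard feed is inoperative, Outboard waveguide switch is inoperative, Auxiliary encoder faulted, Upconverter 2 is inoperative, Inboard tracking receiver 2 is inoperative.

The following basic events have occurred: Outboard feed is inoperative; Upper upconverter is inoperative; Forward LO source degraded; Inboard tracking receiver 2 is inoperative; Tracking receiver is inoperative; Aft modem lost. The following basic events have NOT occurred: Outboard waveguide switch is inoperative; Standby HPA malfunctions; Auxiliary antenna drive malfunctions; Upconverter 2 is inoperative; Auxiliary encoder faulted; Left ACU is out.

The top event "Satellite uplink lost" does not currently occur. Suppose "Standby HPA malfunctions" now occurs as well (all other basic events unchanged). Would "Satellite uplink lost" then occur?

Counterfactual: set "Standby HPA malfunctions" to occurred.
Backup chain inoperative [AND]: Upper upconverter is inoperative=occurs, Tracking receiver is inoperative=occurs, Left ACU is out=not → not all inputs occur → does not occur.
Antenna path lost [AND]: Aft modem lost=occurs, Standby HPA malfunctions=occurs → all inputs occur → occurs.
Power amp unavailable [AND]: Forward LO source degraded=occurs, Outboard feed is inoperative=occurs, Outboard waveguide switch is inoperative=not → not all inputs occur → does not occur.
Tracking loop fails [AND]: Power amp unavailable=not, Auxiliary encoder faulted=not → not all inputs occur → does not occur.
Modem stage down [AND]: Auxiliary antenna drive malfunctions=not, Antenna path lost=occurs, Tracking loop fails=not → not all inputs occur → does not occur.
Transmit chain inoperative [OR]: Backup chain inoperative=not, Modem stage down=not, Upconverter 2 is inoperative=not → no input occurs → does not occur.
Satellite uplink lost [AND]: Transmit chain inoperative=not, Inboard tracking receiver 2 is inoperative=occurs → not all inputs occur → does not occur.

No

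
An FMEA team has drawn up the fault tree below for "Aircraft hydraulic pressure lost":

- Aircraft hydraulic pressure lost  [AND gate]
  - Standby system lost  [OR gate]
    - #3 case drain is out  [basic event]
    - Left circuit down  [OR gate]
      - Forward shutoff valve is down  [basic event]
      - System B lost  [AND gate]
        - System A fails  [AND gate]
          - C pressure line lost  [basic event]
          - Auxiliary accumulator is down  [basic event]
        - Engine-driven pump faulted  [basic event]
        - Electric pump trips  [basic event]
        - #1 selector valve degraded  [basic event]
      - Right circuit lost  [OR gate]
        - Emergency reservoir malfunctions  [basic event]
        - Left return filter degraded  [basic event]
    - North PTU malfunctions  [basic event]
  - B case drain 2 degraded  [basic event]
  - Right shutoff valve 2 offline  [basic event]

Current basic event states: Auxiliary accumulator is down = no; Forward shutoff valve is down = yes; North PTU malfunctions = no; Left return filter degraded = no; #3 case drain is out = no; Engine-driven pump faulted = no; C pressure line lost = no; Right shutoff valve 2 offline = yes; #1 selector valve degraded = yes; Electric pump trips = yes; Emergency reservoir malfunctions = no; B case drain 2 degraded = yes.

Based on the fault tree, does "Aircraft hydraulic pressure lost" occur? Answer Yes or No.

System A fails [AND]: C pressure line lost=not, Auxiliary accumulator is down=not → not all inputs occur → does not occur.
System B lost [AND]: System A fails=not, Engine-driven pump faulted=not, Electric pump trips=occurs, #1 selector valve degraded=occurs → not all inputs occur → does not occur.
Right circuit lost [OR]: Emergency reservoir malfunctions=not, Left return filter degraded=not → no input occurs → does not occur.
Left circuit down [OR]: Forward shutoff valve is down=occurs, System B lost=not, Right circuit lost=not → at least one input occurs → occurs.
Standby system lost [OR]: #3 case drain is out=not, Left circuit down=occurs, North PTU malfunctions=not → at least one input occurs → occurs.
Aircraft hydraulic pressure lost [AND]: Standby system lost=occurs, B case drain 2 degraded=occurs, Right shutoff valve 2 offline=occurs → all inputs occur → occurs.

Yes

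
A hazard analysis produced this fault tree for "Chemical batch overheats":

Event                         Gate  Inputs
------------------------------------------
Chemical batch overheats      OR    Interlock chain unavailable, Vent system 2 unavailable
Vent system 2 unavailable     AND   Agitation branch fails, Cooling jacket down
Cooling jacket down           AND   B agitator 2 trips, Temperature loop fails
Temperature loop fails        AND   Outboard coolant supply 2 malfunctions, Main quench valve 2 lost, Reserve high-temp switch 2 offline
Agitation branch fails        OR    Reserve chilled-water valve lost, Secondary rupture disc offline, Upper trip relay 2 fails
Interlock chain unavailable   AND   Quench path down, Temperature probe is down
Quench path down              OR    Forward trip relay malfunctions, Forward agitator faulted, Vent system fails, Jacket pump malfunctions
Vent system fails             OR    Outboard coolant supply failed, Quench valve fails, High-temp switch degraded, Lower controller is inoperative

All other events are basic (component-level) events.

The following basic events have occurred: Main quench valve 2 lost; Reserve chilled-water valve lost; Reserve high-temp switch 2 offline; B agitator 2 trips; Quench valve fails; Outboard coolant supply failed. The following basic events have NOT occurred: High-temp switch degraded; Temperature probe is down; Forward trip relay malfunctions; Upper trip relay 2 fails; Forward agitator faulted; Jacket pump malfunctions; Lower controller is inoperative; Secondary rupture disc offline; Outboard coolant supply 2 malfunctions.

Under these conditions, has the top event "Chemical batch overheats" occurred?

No

Vent system fails [OR]: Outboard coolant supply failed=occurs, Quench valve fails=occurs, High-temp switch degraded=not, Lower controller is inoperative=not → at least one input occurs → occurs.
Quench path down [OR]: Forward trip relay malfunctions=not, Forward agitator faulted=not, Vent system fails=occurs, Jacket pump malfunctions=not → at least one input occurs → occurs.
Interlock chain unavailable [AND]: Quench path down=occurs, Temperature probe is down=not → not all inputs occur → does not occur.
Agitation branch fails [OR]: Reserve chilled-water valve lost=occurs, Secondary rupture disc offline=not, Upper trip relay 2 fails=not → at least one input occurs → occurs.
Temperature loop fails [AND]: Outboard coolant supply 2 malfunctions=not, Main quench valve 2 lost=occurs, Reserve high-temp switch 2 offline=occurs → not all inputs occur → does not occur.
Cooling jacket down [AND]: B agitator 2 trips=occurs, Temperature loop fails=not → not all inputs occur → does not occur.
Vent system 2 unavailable [AND]: Agitation branch fails=occurs, Cooling jacket down=not → not all inputs occur → does not occur.
Chemical batch overheats [OR]: Interlock chain unavailable=not, Vent system 2 unavailable=not → no input occurs → does not occur.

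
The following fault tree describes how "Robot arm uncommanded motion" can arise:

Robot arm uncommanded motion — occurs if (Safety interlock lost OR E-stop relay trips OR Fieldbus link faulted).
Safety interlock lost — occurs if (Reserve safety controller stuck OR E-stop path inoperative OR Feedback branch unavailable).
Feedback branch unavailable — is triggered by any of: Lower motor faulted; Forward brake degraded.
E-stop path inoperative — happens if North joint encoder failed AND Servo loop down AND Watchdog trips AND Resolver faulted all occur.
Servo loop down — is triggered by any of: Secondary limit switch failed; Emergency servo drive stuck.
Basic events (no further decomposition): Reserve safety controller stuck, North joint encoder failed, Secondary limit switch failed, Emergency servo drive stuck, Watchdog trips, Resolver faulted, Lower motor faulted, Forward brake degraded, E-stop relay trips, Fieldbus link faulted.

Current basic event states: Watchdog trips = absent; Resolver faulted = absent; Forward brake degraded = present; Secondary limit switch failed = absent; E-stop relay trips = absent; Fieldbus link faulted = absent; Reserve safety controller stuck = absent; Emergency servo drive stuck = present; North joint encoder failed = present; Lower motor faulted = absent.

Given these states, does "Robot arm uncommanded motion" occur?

Yes

Servo loop down [OR]: Secondary limit switch failed=not, Emergency servo drive stuck=occurs → at least one input occurs → occurs.
E-stop path inoperative [AND]: North joint encoder failed=occurs, Servo loop down=occurs, Watchdog trips=not, Resolver faulted=not → not all inputs occur → does not occur.
Feedback branch unavailable [OR]: Lower motor faulted=not, Forward brake degraded=occurs → at least one input occurs → occurs.
Safety interlock lost [OR]: Reserve safety controller stuck=not, E-stop path inoperative=not, Feedback branch unavailable=occurs → at least one input occurs → occurs.
Robot arm uncommanded motion [OR]: Safety interlock lost=occurs, E-stop relay trips=not, Fieldbus link faulted=not → at least one input occurs → occurs.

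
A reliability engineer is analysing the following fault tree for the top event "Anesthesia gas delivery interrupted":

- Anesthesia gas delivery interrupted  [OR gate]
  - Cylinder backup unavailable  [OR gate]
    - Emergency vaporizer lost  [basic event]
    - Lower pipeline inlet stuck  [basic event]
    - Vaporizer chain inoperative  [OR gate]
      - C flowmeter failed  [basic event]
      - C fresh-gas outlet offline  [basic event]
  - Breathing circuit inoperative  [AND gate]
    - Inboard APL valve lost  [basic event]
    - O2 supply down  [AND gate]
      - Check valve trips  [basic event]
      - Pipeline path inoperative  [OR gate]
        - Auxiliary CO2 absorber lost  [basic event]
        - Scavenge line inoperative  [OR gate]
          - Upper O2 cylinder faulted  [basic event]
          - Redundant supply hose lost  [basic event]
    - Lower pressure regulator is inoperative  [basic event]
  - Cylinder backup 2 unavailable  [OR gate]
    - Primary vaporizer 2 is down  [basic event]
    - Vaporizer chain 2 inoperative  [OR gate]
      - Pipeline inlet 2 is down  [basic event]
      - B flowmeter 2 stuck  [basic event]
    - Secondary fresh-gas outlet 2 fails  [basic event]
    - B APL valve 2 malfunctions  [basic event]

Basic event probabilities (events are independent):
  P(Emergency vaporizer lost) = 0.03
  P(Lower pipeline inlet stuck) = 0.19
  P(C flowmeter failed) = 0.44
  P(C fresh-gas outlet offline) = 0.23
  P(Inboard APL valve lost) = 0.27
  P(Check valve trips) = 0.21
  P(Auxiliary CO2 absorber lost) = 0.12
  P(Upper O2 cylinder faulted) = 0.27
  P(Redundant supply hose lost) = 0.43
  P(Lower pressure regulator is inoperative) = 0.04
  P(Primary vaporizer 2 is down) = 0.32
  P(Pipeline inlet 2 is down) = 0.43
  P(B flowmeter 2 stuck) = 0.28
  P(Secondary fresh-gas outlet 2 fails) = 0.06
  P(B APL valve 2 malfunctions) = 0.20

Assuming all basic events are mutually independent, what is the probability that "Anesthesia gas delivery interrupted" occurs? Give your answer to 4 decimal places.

0.9290

P(Vaporizer chain inoperative) [OR] = 1 − (1−0.44) × (1−0.23) = 0.568800
P(Cylinder backup unavailable) [OR] = 1 − (1−0.03) × (1−0.19) × (1−0.568800) = 0.661206
P(Scavenge line inoperative) [OR] = 1 − (1−0.27) × (1−0.43) = 0.583900
P(Pipeline path inoperative) [OR] = 1 − (1−0.12) × (1−0.583900) = 0.633832
P(O2 supply down) [AND] = 0.21 × 0.633832 = 0.133105
P(Breathing circuit inoperative) [AND] = 0.27 × 0.133105 × 0.04 = 0.001438
P(Vaporizer chain 2 inoperative) [OR] = 1 − (1−0.43) × (1−0.28) = 0.589600
P(Cylinder backup 2 unavailable) [OR] = 1 − (1−0.32) × (1−0.589600) × (1−0.06) × (1−0.20) = 0.790138
P(Anesthesia gas delivery interrupted) [OR] = 1 − (1−0.661206) × (1−0.001438) × (1−0.790138) = 0.929002
Rounded to 4 decimal places: P(Anesthesia gas delivery interrupted) ≈ 0.9290.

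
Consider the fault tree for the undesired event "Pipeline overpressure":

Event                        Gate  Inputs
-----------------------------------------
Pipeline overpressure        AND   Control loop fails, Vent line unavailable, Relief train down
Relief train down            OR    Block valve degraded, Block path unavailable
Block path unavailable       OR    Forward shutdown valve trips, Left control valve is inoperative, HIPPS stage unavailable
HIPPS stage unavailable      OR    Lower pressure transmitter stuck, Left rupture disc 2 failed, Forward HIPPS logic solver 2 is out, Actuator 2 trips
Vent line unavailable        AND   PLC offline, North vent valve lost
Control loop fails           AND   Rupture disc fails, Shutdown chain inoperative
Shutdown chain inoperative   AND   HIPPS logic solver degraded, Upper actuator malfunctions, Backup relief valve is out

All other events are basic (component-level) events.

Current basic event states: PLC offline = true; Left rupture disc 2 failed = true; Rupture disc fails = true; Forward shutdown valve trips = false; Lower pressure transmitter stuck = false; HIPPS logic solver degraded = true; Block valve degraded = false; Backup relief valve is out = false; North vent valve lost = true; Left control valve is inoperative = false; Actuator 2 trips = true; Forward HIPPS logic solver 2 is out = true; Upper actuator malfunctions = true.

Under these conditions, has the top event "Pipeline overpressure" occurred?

Shutdown chain inoperative [AND]: HIPPS logic solver degraded=occurs, Upper actuator malfunctions=occurs, Backup relief valve is out=not → not all inputs occur → does not occur.
Control loop fails [AND]: Rupture disc fails=occurs, Shutdown chain inoperative=not → not all inputs occur → does not occur.
Vent line unavailable [AND]: PLC offline=occurs, North vent valve lost=occurs → all inputs occur → occurs.
HIPPS stage unavailable [OR]: Lower pressure transmitter stuck=not, Left rupture disc 2 failed=occurs, Forward HIPPS logic solver 2 is out=occurs, Actuator 2 trips=occurs → at least one input occurs → occurs.
Block path unavailable [OR]: Forward shutdown valve trips=not, Left control valve is inoperative=not, HIPPS stage unavailable=occurs → at least one input occurs → occurs.
Relief train down [OR]: Block valve degraded=not, Block path unavailable=occurs → at least one input occurs → occurs.
Pipeline overpressure [AND]: Control loop fails=not, Vent line unavailable=occurs, Relief train down=occurs → not all inputs occur → does not occur.

No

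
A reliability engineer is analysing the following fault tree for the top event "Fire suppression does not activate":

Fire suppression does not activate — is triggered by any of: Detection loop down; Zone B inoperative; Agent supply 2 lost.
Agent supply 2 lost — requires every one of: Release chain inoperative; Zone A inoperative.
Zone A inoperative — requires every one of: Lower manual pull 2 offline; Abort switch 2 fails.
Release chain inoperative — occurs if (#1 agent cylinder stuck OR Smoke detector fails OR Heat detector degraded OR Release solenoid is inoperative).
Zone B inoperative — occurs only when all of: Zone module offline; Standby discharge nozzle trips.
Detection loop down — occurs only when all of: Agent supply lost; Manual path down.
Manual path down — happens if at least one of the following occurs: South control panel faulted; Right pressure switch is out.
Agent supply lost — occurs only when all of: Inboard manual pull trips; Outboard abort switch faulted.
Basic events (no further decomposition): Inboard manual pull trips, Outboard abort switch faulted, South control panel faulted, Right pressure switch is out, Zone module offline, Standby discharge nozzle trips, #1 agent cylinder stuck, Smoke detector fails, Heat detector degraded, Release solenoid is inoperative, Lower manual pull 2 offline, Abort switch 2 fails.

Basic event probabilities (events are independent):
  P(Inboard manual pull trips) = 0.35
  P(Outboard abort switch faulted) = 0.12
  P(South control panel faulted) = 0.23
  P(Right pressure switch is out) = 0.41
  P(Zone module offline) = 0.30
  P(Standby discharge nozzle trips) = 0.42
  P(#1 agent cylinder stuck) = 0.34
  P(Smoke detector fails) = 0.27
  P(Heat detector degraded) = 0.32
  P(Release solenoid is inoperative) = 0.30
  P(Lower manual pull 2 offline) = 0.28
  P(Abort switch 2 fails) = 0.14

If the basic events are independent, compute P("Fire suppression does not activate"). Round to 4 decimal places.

P(Agent supply lost) [AND] = 0.35 × 0.12 = 0.042000
P(Manual path down) [OR] = 1 − (1−0.23) × (1−0.41) = 0.545700
P(Detection loop down) [AND] = 0.042000 × 0.545700 = 0.022919
P(Zone B inoperative) [AND] = 0.30 × 0.42 = 0.126000
P(Release chain inoperative) [OR] = 1 − (1−0.34) × (1−0.27) × (1−0.32) × (1−0.30) = 0.770663
P(Zone A inoperative) [AND] = 0.28 × 0.14 = 0.039200
P(Agent supply 2 lost) [AND] = 0.770663 × 0.039200 = 0.030210
P(Fire suppression does not activate) [OR] = 1 − (1−0.022919) × (1−0.126000) × (1−0.030210) = 0.171830
Rounded to 4 decimal places: P(Fire suppression does not activate) ≈ 0.1718.

0.1718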